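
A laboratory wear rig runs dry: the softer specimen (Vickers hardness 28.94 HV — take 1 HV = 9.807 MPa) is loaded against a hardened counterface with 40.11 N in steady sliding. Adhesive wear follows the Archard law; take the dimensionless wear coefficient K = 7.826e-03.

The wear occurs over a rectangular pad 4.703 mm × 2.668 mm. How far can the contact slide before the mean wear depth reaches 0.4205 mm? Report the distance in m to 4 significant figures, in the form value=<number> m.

All arithmetic holds exact precision; intermediates are shown rounded. Rounded once at the end to four significant digits.
Hardness H = 28.94 HV × 9.807 MPa/HV = 283.8 MPa = 2.838e+08 Pa.
Pad sides 4.703 mm × 2.668 mm = 0.004703 m × 0.002668 m. Contact area A = 0.004703 m × 0.002668 m = 1.255e-05 m².
Depth limit h_lim = 0.4205 mm = 4.205e-04 m.
In SI base units, W = 40.11 N, H = 2.838e+08 Pa, K = 7.826e-03.
Volume at the limit: V_lim = h_lim·A = 4.205e-04 · 1.255e-05 = 5.276e-09 m³.
Sliding life L = V_lim·H/(K·W) = 5.276e-09 · 2.838e+08 / (7.826e-03 · 40.11) = 4.771 m.

value=4.771 m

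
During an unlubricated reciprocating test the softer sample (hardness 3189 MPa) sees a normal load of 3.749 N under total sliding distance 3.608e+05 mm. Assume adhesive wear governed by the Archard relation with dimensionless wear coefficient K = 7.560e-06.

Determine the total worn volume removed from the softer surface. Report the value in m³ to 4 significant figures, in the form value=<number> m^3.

Intermediates are displayed rounded; every step holds full precision — rounded just once, at four significant digits.
Convert: The distance L = 3.608e+05 mm = 360.8 m.
Convert: Hardness H = 3189 MPa = 3.189e+09 Pa.
Expressed in SI base units: W = 3.749 N, H = 3.189e+09 Pa, K = 7.560e-06.
Worn volume V = K·W·L/H = 7.560e-06 · 3.749 · 360.8 / 3.189e+09 = 3.207e-12 m³.

value=3.207e-12 m^3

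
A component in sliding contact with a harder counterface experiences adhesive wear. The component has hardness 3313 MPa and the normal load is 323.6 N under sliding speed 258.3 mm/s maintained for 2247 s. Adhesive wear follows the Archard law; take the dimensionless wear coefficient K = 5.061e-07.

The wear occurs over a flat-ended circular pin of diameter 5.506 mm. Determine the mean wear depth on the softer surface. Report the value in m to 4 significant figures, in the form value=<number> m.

value=1.205e-06 m

Each operation keeps exact precision. Shown intermediates are rounded, and one final rounding: 4 significant digits.
Convert: Sliding speed v = 258.3 mm/s = 0.2583 m/s. The distance L = v·t = 0.2583 m/s × 2247 s = 580.4 m.
Convert: Hardness H = 3313 MPa = 3.313e+09 Pa.
Convert: Pin diameter d = 5.506 mm = 0.005506 m. Contact area A = π·d²/4 = π·(0.005506 m)²/4 = 2.381e-05 m².
Restated in SI base units: W = 323.6 N, H = 3.313e+09 Pa, K = 5.061e-07.
The Archard volume V = K·W·L/H = 5.061e-07 · 323.6 · 580.4 / 3.313e+09 = 2.869e-11 m³.
Depth h = V/A = 2.869e-11 / 2.381e-05 = 1.205e-06 m.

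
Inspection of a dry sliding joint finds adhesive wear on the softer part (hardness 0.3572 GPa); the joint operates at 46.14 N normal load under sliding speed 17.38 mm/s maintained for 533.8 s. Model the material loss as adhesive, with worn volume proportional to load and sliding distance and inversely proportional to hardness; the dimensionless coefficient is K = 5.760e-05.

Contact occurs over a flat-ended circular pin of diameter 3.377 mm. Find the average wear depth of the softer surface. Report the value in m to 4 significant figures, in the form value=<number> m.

value=7.707e-06 m

All arithmetic runs at exact precision — quoted intermediates are rounded. Rounded just once, at four significant figures.
Convert: Sliding speed v = 17.38 mm/s = 0.01738 m/s. Distance covered L = v·t = 0.01738 m/s × 533.8 s = 9.277 m.
Convert: Hardness H = 0.3572 GPa = 3.572e+08 Pa.
Convert: Pin diameter d = 3.377 mm = 0.003377 m. Contact area A = π·d²/4 = π·(0.003377 m)²/4 = 8.957e-06 m².
Working in SI base units: W = 46.14 N, H = 3.572e+08 Pa, K = 5.760e-05.
Archard volume V = K·W·L/H = 5.760e-05 · 46.14 · 9.277 / 3.572e+08 = 6.903e-11 m³.
Mean depth h = V/A = 6.903e-11 / 8.957e-06 = 7.707e-06 m.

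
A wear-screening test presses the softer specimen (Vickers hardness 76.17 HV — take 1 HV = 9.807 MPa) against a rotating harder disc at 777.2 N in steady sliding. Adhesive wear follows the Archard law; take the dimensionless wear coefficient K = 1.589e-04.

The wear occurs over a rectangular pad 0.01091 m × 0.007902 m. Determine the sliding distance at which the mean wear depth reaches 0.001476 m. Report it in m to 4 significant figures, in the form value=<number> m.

value=769.7 m

All arithmetic maintains exact precision — intermediate values are shown rounded, and one last rounding to four significant digits.
Hardness H = 76.17 HV × 9.807 MPa/HV = 747.0 MPa = 7.470e+08 Pa.
Contact area A = 0.01091 m × 0.007902 m = 8.621e-05 m².
Expressed in SI base units: W = 777.2 N, H = 7.470e+08 Pa, K = 1.589e-04.
Wearable volume V_lim = h_lim·A = 0.001476 · 8.621e-05 = 1.272e-07 m³.
Thus life L = V_lim·H/(K·W) = 1.272e-07 · 7.470e+08 / (1.589e-04 · 777.2) = 769.7 m.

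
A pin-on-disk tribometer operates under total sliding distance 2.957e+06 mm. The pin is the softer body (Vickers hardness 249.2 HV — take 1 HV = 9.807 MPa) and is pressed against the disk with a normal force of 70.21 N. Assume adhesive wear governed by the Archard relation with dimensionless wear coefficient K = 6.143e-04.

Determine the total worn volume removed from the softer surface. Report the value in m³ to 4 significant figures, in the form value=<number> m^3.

Intermediates are shown rounded — each operation keeps full precision — a single final rounding, at four significant digits.
Convert: The distance L = 2.957e+06 mm = 2957 m.
Convert: Hardness H = 249.2 HV × 9.807 MPa/HV = 2444 MPa = 2.444e+09 Pa.
Restated in SI base units: W = 70.21 N, H = 2.444e+09 Pa, K = 6.143e-04.
Wear volume V = K·W·L/H = 6.143e-04 · 70.21 · 2957 / 2.444e+09 = 5.219e-08 m³.

value=5.219e-08 m^3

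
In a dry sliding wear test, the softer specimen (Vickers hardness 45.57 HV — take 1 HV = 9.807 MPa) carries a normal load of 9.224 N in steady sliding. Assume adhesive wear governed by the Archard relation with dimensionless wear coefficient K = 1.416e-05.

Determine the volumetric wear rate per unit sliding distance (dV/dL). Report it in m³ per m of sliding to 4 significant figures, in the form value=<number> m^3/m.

Every step runs at full precision; intermediate values are shown rounded. Rounded once at the end to 4 significant figures.
Hardness H = 45.57 HV × 9.807 MPa/HV = 446.9 MPa = 4.469e+08 Pa.
Expressed in SI base units: W = 9.224 N, H = 4.469e+08 Pa, K = 1.416e-05.
The wear rate dV/dL = K·W/H (no L dependence): 1.416e-05 · 9.224 / 4.469e+08 = 2.923e-13 m³/m.

value=2.923e-13 m^3/m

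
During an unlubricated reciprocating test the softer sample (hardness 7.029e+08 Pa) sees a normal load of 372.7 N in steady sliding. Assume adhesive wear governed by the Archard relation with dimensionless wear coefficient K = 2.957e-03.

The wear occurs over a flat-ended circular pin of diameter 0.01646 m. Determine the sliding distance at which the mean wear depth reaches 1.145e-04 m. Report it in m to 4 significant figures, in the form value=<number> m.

value=15.54 m

The algebra keeps full precision — the intermediates are printed rounded, and a lone final rounding: 4 significant digits.
Convert: Contact area A = π·d²/4 = π·(0.01646 m)²/4 = 2.128e-04 m².
SI base units throughout: W = 372.7 N, H = 7.029e+08 Pa, K = 2.957e-03.
Wearable volume V_lim = h_lim·A = 1.145e-04 · 2.128e-04 = 2.436e-08 m³.
Inverting, life L = V_lim·H/(K·W) = 2.436e-08 · 7.029e+08 / (2.957e-03 · 372.7) = 15.54 m.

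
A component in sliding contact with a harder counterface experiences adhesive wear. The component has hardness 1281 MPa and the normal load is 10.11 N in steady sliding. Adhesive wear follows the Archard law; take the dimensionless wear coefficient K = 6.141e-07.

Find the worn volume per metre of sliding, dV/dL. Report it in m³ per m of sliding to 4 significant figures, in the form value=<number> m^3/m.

Quoted intermediates are rounded, and all arithmetic carries exact precision — one last rounding, at 4 significant digits.
Convert: Hardness H = 1281 MPa = 1.281e+09 Pa.
Expressed in SI base units: W = 10.11 N, H = 1.281e+09 Pa, K = 6.141e-07.
Sliding wear rate dV/dL = K·W/H — distance-free: 6.141e-07 · 10.11 / 1.281e+09 = 4.847e-15 m³/m.

value=4.847e-15 m^3/m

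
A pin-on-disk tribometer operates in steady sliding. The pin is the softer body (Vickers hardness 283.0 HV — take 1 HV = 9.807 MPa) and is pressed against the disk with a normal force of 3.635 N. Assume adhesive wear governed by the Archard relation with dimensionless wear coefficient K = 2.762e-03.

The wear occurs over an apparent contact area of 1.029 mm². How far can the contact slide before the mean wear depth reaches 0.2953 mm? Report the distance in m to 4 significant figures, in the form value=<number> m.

Displayed values are rounded; every step runs at full float precision, and a lone final rounding to four significant digits.
Hardness H = 283.0 HV × 9.807 MPa/HV = 2775 MPa = 2.775e+09 Pa.
Contact area A = 1.029 mm² = 1.029e-06 m².
Depth limit h_lim = 0.2953 mm = 2.953e-04 m.
In SI base units: W = 3.635 N, H = 2.775e+09 Pa, K = 2.762e-03.
Volume at the limit: V_lim = h_lim·A = 2.953e-04 · 1.029e-06 = 3.039e-10 m³.
Inverting, life L = V_lim·H/(K·W) = 3.039e-10 · 2.775e+09 / (2.762e-03 · 3.635) = 84.00 m.

value=84.00 m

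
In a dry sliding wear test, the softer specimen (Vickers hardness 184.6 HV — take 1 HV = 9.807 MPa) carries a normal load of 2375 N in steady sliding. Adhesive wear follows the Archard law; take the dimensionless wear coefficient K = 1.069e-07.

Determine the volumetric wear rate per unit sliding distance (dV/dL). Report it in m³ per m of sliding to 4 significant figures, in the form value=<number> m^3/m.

value=1.402e-13 m^3/m

The intermediates are displayed rounded, and the algebra holds full precision, and one last rounding: four significant figures.
Convert: Hardness H = 184.6 HV × 9.807 MPa/HV = 1810 MPa = 1.810e+09 Pa.
Working in SI base units: W = 2375 N, H = 1.810e+09 Pa, K = 1.069e-07.
Sliding wear rate dV/dL = K·W/H — distance-free: 1.069e-07 · 2375 / 1.810e+09 = 1.402e-13 m³/m.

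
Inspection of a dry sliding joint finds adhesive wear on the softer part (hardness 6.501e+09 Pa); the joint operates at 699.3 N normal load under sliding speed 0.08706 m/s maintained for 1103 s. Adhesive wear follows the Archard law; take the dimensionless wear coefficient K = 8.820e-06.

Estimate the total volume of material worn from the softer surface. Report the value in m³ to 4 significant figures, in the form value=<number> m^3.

Intermediates are displayed rounded; the computation holds full float precision. Rounded once at the end to 4 significant digits.
Convert: Path length L = v·t = 0.08706 m/s × 1103 s = 96.03 m.
Expressed in SI base units: W = 699.3 N, H = 6.501e+09 Pa, K = 8.820e-06.
The Archard volume V = K·W·L/H = 8.820e-06 · 699.3 · 96.03 / 6.501e+09 = 9.111e-11 m³.

value=9.111e-11 m^3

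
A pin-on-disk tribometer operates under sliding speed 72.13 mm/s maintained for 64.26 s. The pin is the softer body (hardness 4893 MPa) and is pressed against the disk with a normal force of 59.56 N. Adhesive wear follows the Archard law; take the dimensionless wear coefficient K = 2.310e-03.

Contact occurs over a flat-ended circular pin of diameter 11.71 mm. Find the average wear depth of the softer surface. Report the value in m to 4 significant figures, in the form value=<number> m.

The intermediates are displayed rounded, and each operation holds exact precision. Rounded just once, at four significant figures.
Convert: Sliding speed v = 72.13 mm/s = 0.07213 m/s. Sliding distance L = v·t = 0.07213 m/s × 64.26 s = 4.635 m.
Convert: Hardness H = 4893 MPa = 4.893e+09 Pa.
Convert: Pin diameter d = 11.71 mm = 0.01171 m. Contact area A = π·d²/4 = π·(0.01171 m)²/4 = 1.077e-04 m².
Expressed in SI base units: W = 59.56 N, H = 4.893e+09 Pa, K = 2.310e-03.
Apply Archard: V = K·W·L/H = 2.310e-03 · 59.56 · 4.635 / 4.893e+09 = 1.303e-10 m³.
Average depth h = V/A = 1.303e-10 / 1.077e-04 = 1.210e-06 m.

value=1.210e-06 m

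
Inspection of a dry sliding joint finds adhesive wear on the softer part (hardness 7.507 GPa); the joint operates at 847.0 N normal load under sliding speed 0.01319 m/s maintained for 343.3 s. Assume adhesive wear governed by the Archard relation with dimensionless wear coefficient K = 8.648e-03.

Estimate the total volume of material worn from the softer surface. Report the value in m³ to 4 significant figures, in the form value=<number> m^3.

value=4.418e-09 m^3

Each operation runs at exact precision — the intermediates are printed rounded, and a lone final rounding, at four significant figures.
Distance covered L = v·t = 0.01319 m/s × 343.3 s = 4.528 m.
Hardness H = 7.507 GPa = 7.507e+09 Pa.
As SI base values: W = 847.0 N, H = 7.507e+09 Pa, K = 8.648e-03.
Wear volume V = K·W·L/H = 8.648e-03 · 847.0 · 4.528 / 7.507e+09 = 4.418e-09 m³.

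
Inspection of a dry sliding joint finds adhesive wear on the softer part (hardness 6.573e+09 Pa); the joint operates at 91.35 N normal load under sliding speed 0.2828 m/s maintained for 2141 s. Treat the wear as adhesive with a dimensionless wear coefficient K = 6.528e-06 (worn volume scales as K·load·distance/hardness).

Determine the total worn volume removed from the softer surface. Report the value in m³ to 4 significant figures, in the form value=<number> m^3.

All arithmetic holds exact precision; intermediate values are shown rounded, and a lone final rounding, at 4 significant digits.
The distance L = v·t = 0.2828 m/s × 2141 s = 605.5 m.
Collected in SI base units: W = 91.35 N, H = 6.573e+09 Pa, K = 6.528e-06.
Archard volume V = K·W·L/H = 6.528e-06 · 91.35 · 605.5 / 6.573e+09 = 5.493e-11 m³.

value=5.493e-11 m^3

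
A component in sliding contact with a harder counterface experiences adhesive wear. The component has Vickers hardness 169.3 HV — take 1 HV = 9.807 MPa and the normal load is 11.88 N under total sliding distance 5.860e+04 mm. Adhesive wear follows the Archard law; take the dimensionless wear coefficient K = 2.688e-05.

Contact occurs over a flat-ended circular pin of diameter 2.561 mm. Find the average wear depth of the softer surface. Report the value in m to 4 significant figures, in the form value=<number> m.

value=2.188e-06 m

Printed values are rounded — the algebra runs at exact precision — a lone final rounding, at 4 significant digits.
Distance L = 5.860e+04 mm = 58.60 m.
Hardness H = 169.3 HV × 9.807 MPa/HV = 1660 MPa = 1.660e+09 Pa.
Pin diameter d = 2.561 mm = 0.002561 m. Contact area A = π·d²/4 = π·(0.002561 m)²/4 = 5.151e-06 m².
Expressed in SI base units: W = 11.88 N, H = 1.660e+09 Pa, K = 2.688e-05.
Wear volume V = K·W·L/H = 2.688e-05 · 11.88 · 58.60 / 1.660e+09 = 1.127e-11 m³.
Mean depth h = V/A = 1.127e-11 / 5.151e-06 = 2.188e-06 m.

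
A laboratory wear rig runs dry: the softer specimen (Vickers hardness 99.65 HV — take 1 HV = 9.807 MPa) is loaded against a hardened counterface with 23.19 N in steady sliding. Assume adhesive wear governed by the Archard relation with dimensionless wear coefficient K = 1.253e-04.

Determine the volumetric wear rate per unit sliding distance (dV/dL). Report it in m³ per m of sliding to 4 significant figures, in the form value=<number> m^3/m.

value=2.973e-12 m^3/m

Quoted intermediates are rounded. The computation carries full float precision — one last rounding to 4 significant figures.
Convert: Hardness H = 99.65 HV × 9.807 MPa/HV = 977.3 MPa = 9.773e+08 Pa.
Collected in SI base units: W = 23.19 N, H = 9.773e+08 Pa, K = 1.253e-04.
Rate of wear dV/dL = K·W/H (independent of L): 1.253e-04 · 23.19 / 9.773e+08 = 2.973e-12 m³/m.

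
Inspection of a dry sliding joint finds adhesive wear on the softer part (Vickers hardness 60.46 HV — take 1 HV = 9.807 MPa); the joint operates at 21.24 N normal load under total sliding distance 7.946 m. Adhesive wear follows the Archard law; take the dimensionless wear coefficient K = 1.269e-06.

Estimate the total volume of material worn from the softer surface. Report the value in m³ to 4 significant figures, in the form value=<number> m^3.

Intermediate values are printed rounded. The computation keeps full float precision; a lone final rounding, at four significant figures.
Hardness H = 60.46 HV × 9.807 MPa/HV = 592.9 MPa = 5.929e+08 Pa.
Working in SI base units: W = 21.24 N, H = 5.929e+08 Pa, K = 1.269e-06.
The Archard volume V = K·W·L/H = 1.269e-06 · 21.24 · 7.946 / 5.929e+08 = 3.612e-13 m³.

value=3.612e-13 m^3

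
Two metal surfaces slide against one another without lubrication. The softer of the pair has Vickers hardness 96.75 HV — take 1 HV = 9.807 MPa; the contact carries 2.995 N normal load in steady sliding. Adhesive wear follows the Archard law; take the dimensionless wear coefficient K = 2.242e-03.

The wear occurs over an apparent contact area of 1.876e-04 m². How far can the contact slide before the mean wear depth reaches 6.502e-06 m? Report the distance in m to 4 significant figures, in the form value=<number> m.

Intermediate values are printed rounded. The computation carries full precision — rounded just once, at 4 significant digits.
Hardness H = 96.75 HV × 9.807 MPa/HV = 948.8 MPa = 9.488e+08 Pa.
Working in SI base units: W = 2.995 N, H = 9.488e+08 Pa, K = 2.242e-03.
Permissible volume V_lim = h_lim·A = 6.502e-06 · 1.876e-04 = 1.220e-09 m³.
Life L = V_lim·H/(K·W) = 1.220e-09 · 9.488e+08 / (2.242e-03 · 2.995) = 172.4 m.

value=172.4 m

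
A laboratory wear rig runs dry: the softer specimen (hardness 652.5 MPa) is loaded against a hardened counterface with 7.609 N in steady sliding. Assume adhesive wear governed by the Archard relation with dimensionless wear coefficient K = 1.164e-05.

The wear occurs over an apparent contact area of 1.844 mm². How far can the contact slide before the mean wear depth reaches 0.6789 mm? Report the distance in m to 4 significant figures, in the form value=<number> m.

The intermediates appear rounded. The computation carries exact precision. Rounded just once to 4 significant digits.
Convert: Hardness H = 652.5 MPa = 6.525e+08 Pa.
Convert: Contact area A = 1.844 mm² = 1.844e-06 m².
Convert: Depth limit h_lim = 0.6789 mm = 6.789e-04 m.
Expressed in SI base units: W = 7.609 N, H = 6.525e+08 Pa, K = 1.164e-05.
Permissible volume V_lim = h_lim·A = 6.789e-04 · 1.844e-06 = 1.252e-09 m³.
So the life L = V_lim·H/(K·W) = 1.252e-09 · 6.525e+08 / (1.164e-05 · 7.609) = 9223 m.

value=9223 m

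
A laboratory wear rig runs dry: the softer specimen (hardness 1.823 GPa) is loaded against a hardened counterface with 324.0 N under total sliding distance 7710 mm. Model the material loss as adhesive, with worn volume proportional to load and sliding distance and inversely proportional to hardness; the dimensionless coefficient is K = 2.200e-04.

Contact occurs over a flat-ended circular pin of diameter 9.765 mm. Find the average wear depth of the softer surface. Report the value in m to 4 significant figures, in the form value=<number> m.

Quoted intermediates are rounded, and all arithmetic carries exact precision — a lone final rounding: 4 significant digits.
Total distance L = 7710 mm = 7.710 m.
Hardness H = 1.823 GPa = 1.823e+09 Pa.
Pin diameter d = 9.765 mm = 0.009765 m. Contact area A = π·d²/4 = π·(0.009765 m)²/4 = 7.489e-05 m².
In SI base units, W = 324.0 N, H = 1.823e+09 Pa, K = 2.200e-04.
By Archard's law, V = K·W·L/H = 2.200e-04 · 324.0 · 7.710 / 1.823e+09 = 3.015e-10 m³.
Average depth h = V/A = 3.015e-10 / 7.489e-05 = 4.025e-06 m.

value=4.025e-06 m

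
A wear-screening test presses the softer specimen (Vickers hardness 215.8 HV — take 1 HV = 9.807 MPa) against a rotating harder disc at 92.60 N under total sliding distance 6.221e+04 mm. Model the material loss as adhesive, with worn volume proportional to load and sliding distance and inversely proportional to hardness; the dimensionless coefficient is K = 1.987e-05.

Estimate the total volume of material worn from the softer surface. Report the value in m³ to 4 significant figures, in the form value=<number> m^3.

value=5.409e-11 m^3

Intermediate values are shown rounded — all arithmetic carries full float precision — one last rounding: four significant figures.
Distance L = 6.221e+04 mm = 62.21 m.
Hardness H = 215.8 HV × 9.807 MPa/HV = 2116 MPa = 2.116e+09 Pa.
Collected in SI base units: W = 92.60 N, H = 2.116e+09 Pa, K = 1.987e-05.
Volume removed: V = K·W·L/H = 1.987e-05 · 92.60 · 62.21 / 2.116e+09 = 5.409e-11 m³.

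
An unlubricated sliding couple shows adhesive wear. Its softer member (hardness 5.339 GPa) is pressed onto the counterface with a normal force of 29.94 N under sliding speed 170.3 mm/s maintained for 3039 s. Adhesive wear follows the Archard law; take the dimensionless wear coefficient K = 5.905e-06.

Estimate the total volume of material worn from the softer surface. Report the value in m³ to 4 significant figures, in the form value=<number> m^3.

Each operation keeps full float precision — intermediates are shown rounded; rounded just once, at four significant figures.
Convert: Sliding speed v = 170.3 mm/s = 0.1703 m/s. Sliding distance L = v·t = 0.1703 m/s × 3039 s = 517.5 m.
Convert: Hardness H = 5.339 GPa = 5.339e+09 Pa.
In SI base units: W = 29.94 N, H = 5.339e+09 Pa, K = 5.905e-06.
Archard volume V = K·W·L/H = 5.905e-06 · 29.94 · 517.5 / 5.339e+09 = 1.714e-11 m³.

value=1.714e-11 m^3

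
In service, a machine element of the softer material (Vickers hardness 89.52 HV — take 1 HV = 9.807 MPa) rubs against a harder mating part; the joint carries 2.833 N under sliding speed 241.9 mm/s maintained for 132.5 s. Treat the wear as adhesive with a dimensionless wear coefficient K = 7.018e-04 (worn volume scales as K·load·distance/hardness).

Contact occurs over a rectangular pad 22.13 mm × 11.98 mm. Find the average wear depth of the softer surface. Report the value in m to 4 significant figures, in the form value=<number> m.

The intermediates appear rounded; the algebra runs at full precision, and a single final rounding to 4 significant digits.
Convert: Sliding speed v = 241.9 mm/s = 0.2419 m/s. Total distance L = v·t = 0.2419 m/s × 132.5 s = 32.05 m.
Convert: Hardness H = 89.52 HV × 9.807 MPa/HV = 877.9 MPa = 8.779e+08 Pa.
Convert: Pad sides 22.13 mm × 11.98 mm = 0.02213 m × 0.01198 m. Contact area A = 0.02213 m × 0.01198 m = 2.651e-04 m².
Working in SI base units: W = 2.833 N, H = 8.779e+08 Pa, K = 7.018e-04.
Archard volume V = K·W·L/H = 7.018e-04 · 2.833 · 32.05 / 8.779e+08 = 7.259e-11 m³.
Average depth h = V/A = 7.259e-11 / 2.651e-04 = 2.738e-07 m.

value=2.738e-07 m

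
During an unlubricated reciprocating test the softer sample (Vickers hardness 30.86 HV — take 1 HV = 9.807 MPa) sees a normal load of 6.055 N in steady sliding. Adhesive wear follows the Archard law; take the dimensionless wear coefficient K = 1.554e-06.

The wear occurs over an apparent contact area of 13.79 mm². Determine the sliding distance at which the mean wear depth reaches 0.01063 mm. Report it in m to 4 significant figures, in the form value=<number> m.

value=4715 m

Shown intermediates are rounded; every step maintains exact precision — a single final rounding: 4 significant figures.
Hardness H = 30.86 HV × 9.807 MPa/HV = 302.6 MPa = 3.026e+08 Pa.
Contact area A = 13.79 mm² = 1.379e-05 m².
Depth limit h_lim = 0.01063 mm = 1.063e-05 m.
Collected in SI base units: W = 6.055 N, H = 3.026e+08 Pa, K = 1.554e-06.
Permissible volume V_lim = h_lim·A = 1.063e-05 · 1.379e-05 = 1.466e-10 m³.
Inverting, life L = V_lim·H/(K·W) = 1.466e-10 · 3.026e+08 / (1.554e-06 · 6.055) = 4715 m.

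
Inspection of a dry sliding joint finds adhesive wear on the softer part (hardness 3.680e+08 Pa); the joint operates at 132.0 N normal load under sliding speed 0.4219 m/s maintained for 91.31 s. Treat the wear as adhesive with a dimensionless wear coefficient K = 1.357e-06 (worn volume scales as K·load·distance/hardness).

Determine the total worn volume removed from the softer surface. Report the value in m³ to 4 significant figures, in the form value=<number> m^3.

value=1.875e-11 m^3

The computation keeps full precision. Intermediates are printed rounded. Rounded once at the end, at 4 significant digits.
Sliding distance L = v·t = 0.4219 m/s × 91.31 s = 38.52 m.
Expressed in SI base units: W = 132.0 N, H = 3.680e+08 Pa, K = 1.357e-06.
Worn volume V = K·W·L/H = 1.357e-06 · 132.0 · 38.52 / 3.680e+08 = 1.875e-11 m³.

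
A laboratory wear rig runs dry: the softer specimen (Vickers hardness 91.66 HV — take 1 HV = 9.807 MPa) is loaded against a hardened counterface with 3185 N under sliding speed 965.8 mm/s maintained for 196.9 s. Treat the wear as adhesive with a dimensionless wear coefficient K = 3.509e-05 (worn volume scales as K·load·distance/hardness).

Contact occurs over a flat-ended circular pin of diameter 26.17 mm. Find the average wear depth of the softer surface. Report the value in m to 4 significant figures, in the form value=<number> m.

value=4.396e-05 m

All arithmetic runs at exact precision. The intermediates are printed rounded — one final rounding to 4 significant figures.
Convert: Sliding speed v = 965.8 mm/s = 0.9658 m/s. Sliding distance L = v·t = 0.9658 m/s × 196.9 s = 190.2 m.
Convert: Hardness H = 91.66 HV × 9.807 MPa/HV = 898.9 MPa = 8.989e+08 Pa.
Convert: Pin diameter d = 26.17 mm = 0.02617 m. Contact area A = π·d²/4 = π·(0.02617 m)²/4 = 5.379e-04 m².
SI base units throughout: W = 3185 N, H = 8.989e+08 Pa, K = 3.509e-05.
Archard relation: V = K·W·L/H = 3.509e-05 · 3185 · 190.2 / 8.989e+08 = 2.364e-08 m³.
Average depth h = V/A = 2.364e-08 / 5.379e-04 = 4.396e-05 m.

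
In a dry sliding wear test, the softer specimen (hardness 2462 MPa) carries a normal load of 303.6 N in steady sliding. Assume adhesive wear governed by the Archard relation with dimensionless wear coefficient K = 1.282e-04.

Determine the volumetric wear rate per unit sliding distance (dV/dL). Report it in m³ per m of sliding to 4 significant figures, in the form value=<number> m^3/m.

Printed values are rounded; the computation carries full precision, and rounded once at the end: 4 significant digits.
Convert: Hardness H = 2462 MPa = 2.462e+09 Pa.
As SI base values: W = 303.6 N, H = 2.462e+09 Pa, K = 1.282e-04.
Volumetric rate dV/dL = K·W/H (no L dependence): 1.282e-04 · 303.6 / 2.462e+09 = 1.581e-11 m³/m.

value=1.581e-11 m^3/m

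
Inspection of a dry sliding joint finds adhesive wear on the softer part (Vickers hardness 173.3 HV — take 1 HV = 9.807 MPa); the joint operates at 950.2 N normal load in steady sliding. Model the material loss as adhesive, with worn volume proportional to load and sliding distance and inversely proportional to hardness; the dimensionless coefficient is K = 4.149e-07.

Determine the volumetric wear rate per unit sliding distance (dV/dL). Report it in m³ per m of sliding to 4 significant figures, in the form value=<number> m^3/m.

Every step keeps full float precision, and the intermediates are displayed rounded. Rounded once at the end to four significant figures.
Convert: Hardness H = 173.3 HV × 9.807 MPa/HV = 1700 MPa = 1.700e+09 Pa.
Working in SI base units: W = 950.2 N, H = 1.700e+09 Pa, K = 4.149e-07.
Wear rate dV/dL = K·W/H, so: 4.149e-07 · 950.2 / 1.700e+09 = 2.320e-13 m³/m.

value=2.320e-13 m^3/m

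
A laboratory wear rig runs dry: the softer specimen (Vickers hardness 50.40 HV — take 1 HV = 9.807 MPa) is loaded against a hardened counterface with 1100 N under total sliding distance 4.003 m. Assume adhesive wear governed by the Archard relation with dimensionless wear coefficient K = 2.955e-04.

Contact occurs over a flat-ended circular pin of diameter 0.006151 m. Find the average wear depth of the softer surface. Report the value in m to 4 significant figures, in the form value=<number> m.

Intermediates are printed rounded — each operation maintains exact precision. Rounded just once to 4 significant digits.
Hardness H = 50.40 HV × 9.807 MPa/HV = 494.3 MPa = 4.943e+08 Pa.
Contact area A = π·d²/4 = π·(0.006151 m)²/4 = 2.972e-05 m².
Restated in SI base units: W = 1100 N, H = 4.943e+08 Pa, K = 2.955e-04.
By Archard's law, V = K·W·L/H = 2.955e-04 · 1100 · 4.003 / 4.943e+08 = 2.633e-09 m³.
Mean wear depth h = V/A = 2.633e-09 / 2.972e-05 = 8.859e-05 m.

value=8.859e-05 m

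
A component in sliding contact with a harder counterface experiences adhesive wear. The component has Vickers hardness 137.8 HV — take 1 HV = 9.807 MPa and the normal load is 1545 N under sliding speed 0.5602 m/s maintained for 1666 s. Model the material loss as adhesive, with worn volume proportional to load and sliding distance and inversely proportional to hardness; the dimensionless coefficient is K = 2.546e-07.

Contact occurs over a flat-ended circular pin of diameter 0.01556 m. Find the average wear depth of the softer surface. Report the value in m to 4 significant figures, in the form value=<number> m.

value=1.429e-06 m

The intermediates are displayed rounded, and all working math carries full precision; one final rounding: four significant digits.
Convert: Sliding distance L = v·t = 0.5602 m/s × 1666 s = 933.3 m.
Convert: Hardness H = 137.8 HV × 9.807 MPa/HV = 1351 MPa = 1.351e+09 Pa.
Convert: Contact area A = π·d²/4 = π·(0.01556 m)²/4 = 1.902e-04 m².
Working in SI base units: W = 1545 N, H = 1.351e+09 Pa, K = 2.546e-07.
Archard relation: V = K·W·L/H = 2.546e-07 · 1545 · 933.3 / 1.351e+09 = 2.717e-10 m³.
Depth h = V/A = 2.717e-10 / 1.902e-04 = 1.429e-06 m.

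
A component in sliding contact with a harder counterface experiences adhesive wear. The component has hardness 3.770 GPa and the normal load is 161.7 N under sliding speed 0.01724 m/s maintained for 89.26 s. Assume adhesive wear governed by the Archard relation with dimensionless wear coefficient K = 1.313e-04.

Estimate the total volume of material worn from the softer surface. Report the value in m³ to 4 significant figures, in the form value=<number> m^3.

All working math runs at full precision; intermediate values appear rounded; rounded once at the end: four significant figures.
The distance L = v·t = 0.01724 m/s × 89.26 s = 1.539 m.
Hardness H = 3.770 GPa = 3.770e+09 Pa.
Restated in SI base units: W = 161.7 N, H = 3.770e+09 Pa, K = 1.313e-04.
Archard relation: V = K·W·L/H = 1.313e-04 · 161.7 · 1.539 / 3.770e+09 = 8.666e-12 m³.

value=8.666e-12 m^3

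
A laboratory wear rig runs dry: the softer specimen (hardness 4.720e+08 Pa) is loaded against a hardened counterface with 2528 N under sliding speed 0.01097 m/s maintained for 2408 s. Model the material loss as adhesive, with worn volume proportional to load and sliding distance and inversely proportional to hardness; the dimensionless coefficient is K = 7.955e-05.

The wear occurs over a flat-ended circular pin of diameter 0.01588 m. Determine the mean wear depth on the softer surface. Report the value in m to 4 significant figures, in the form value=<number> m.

Intermediate values are shown rounded — all working math maintains full precision; rounded once at the end: 4 significant digits.
Total distance L = v·t = 0.01097 m/s × 2408 s = 26.42 m.
Contact area A = π·d²/4 = π·(0.01588 m)²/4 = 1.981e-04 m².
Restated in SI base units: W = 2528 N, H = 4.720e+08 Pa, K = 7.955e-05.
Archard relation: V = K·W·L/H = 7.955e-05 · 2528 · 26.42 / 4.720e+08 = 1.125e-08 m³.
Mean wear depth h = V/A = 1.125e-08 / 1.981e-04 = 5.683e-05 m.

value=5.683e-05 m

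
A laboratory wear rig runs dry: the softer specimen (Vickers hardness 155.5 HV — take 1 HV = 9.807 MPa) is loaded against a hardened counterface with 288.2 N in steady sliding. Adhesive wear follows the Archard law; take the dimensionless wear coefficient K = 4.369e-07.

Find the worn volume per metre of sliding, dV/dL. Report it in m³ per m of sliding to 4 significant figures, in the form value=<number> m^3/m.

value=8.257e-14 m^3/m

The intermediates are displayed rounded — all working math carries full float precision — a single final rounding to 4 significant digits.
Convert: Hardness H = 155.5 HV × 9.807 MPa/HV = 1525 MPa = 1.525e+09 Pa.
In SI base units, W = 288.2 N, H = 1.525e+09 Pa, K = 4.369e-07.
Rate of wear dV/dL = K·W/H — distance-free: 4.369e-07 · 288.2 / 1.525e+09 = 8.257e-14 m³/m.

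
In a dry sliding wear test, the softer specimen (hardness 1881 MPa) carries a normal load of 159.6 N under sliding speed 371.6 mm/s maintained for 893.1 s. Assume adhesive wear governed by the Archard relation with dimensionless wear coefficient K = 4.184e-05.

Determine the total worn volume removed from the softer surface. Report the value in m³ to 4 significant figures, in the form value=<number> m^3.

value=1.178e-09 m^3

Every step holds full precision. Intermediate values appear rounded. Rounded just once, at 4 significant digits.
Sliding speed v = 371.6 mm/s = 0.3716 m/s. Distance L = v·t = 0.3716 m/s × 893.1 s = 331.9 m.
Hardness H = 1881 MPa = 1.881e+09 Pa.
Collected in SI base units: W = 159.6 N, H = 1.881e+09 Pa, K = 4.184e-05.
By Archard's law, V = K·W·L/H = 4.184e-05 · 159.6 · 331.9 / 1.881e+09 = 1.178e-09 m³.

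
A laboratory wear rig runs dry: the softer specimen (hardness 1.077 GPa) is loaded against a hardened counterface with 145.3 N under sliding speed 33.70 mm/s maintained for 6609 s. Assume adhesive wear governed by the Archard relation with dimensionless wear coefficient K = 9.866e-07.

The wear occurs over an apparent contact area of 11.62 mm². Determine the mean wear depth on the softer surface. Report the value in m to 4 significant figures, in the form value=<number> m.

Each operation carries full float precision, and the intermediates appear rounded, and a single final rounding: 4 significant digits.
Sliding speed v = 33.70 mm/s = 0.03370 m/s. Path length L = v·t = 0.03370 m/s × 6609 s = 222.7 m.
Hardness H = 1.077 GPa = 1.077e+09 Pa.
Contact area A = 11.62 mm² = 1.162e-05 m².
Working in SI base units: W = 145.3 N, H = 1.077e+09 Pa, K = 9.866e-07.
Apply Archard: V = K·W·L/H = 9.866e-07 · 145.3 · 222.7 / 1.077e+09 = 2.965e-11 m³.
Average depth h = V/A = 2.965e-11 / 1.162e-05 = 2.551e-06 m.

value=2.551e-06 m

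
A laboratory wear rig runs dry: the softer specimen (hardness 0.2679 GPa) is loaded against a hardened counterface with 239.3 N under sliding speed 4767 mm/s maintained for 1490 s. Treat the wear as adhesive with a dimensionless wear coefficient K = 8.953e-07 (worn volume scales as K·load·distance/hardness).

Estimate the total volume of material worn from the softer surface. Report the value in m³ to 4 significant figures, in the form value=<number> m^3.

value=5.680e-09 m^3

Each operation carries full precision — printed values are rounded; rounded once at the end to 4 significant figures.
Sliding speed v = 4767 mm/s = 4.767 m/s. Distance L = v·t = 4.767 m/s × 1490 s = 7103 m.
Hardness H = 0.2679 GPa = 2.679e+08 Pa.
Working in SI base units: W = 239.3 N, H = 2.679e+08 Pa, K = 8.953e-07.
Archard relation: V = K·W·L/H = 8.953e-07 · 239.3 · 7103 / 2.679e+08 = 5.680e-09 m³.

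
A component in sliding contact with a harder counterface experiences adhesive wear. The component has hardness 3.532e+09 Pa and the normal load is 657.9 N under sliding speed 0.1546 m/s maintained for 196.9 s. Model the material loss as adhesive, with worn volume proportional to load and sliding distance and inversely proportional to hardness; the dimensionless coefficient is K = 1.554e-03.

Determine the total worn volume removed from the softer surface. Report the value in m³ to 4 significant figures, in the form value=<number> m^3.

The algebra maintains full float precision, and the intermediates are shown rounded — rounded just once: 4 significant figures.
Convert: Distance L = v·t = 0.1546 m/s × 196.9 s = 30.44 m.
In SI base units, W = 657.9 N, H = 3.532e+09 Pa, K = 1.554e-03.
Apply Archard: V = K·W·L/H = 1.554e-03 · 657.9 · 30.44 / 3.532e+09 = 8.811e-09 m³.

value=8.811e-09 m^3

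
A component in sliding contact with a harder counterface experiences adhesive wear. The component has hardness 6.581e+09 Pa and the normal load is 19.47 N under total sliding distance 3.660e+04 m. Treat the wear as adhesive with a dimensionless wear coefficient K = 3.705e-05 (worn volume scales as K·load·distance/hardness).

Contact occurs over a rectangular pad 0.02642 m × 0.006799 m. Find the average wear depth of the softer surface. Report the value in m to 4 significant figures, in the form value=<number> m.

The computation keeps exact precision; displayed values are rounded — a single final rounding to four significant digits.
Contact area A = 0.02642 m × 0.006799 m = 1.796e-04 m².
As SI base values: W = 19.47 N, H = 6.581e+09 Pa, K = 3.705e-05.
Volume removed: V = K·W·L/H = 3.705e-05 · 19.47 · 3.660e+04 / 6.581e+09 = 4.012e-09 m³.
Mean depth h = V/A = 4.012e-09 / 1.796e-04 = 2.233e-05 m.

value=2.233e-05 m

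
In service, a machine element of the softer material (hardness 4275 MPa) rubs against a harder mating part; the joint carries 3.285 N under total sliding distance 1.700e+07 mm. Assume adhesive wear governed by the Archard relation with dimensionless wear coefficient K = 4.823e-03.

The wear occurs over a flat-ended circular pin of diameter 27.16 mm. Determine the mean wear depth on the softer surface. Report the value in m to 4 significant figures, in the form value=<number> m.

Intermediates are displayed rounded — the algebra holds full precision, and one final rounding to 4 significant figures.
Total distance L = 1.700e+07 mm = 1.700e+04 m.
Hardness H = 4275 MPa = 4.275e+09 Pa.
Pin diameter d = 27.16 mm = 0.02716 m. Contact area A = π·d²/4 = π·(0.02716 m)²/4 = 5.794e-04 m².
In SI base units: W = 3.285 N, H = 4.275e+09 Pa, K = 4.823e-03.
Wear volume V = K·W·L/H = 4.823e-03 · 3.285 · 1.700e+04 / 4.275e+09 = 6.300e-08 m³.
Mean depth h = V/A = 6.300e-08 / 5.794e-04 = 1.087e-04 m.

value=1.087e-04 m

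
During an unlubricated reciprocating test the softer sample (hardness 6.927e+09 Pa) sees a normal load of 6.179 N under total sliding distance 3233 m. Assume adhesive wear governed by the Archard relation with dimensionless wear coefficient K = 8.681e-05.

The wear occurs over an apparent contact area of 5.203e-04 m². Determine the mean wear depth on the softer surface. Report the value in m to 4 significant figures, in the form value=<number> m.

value=4.812e-07 m

The intermediates are shown rounded. Every step carries full float precision; a lone final rounding: 4 significant digits.
In SI base units, W = 6.179 N, H = 6.927e+09 Pa, K = 8.681e-05.
Archard volume V = K·W·L/H = 8.681e-05 · 6.179 · 3233 / 6.927e+09 = 2.504e-10 m³.
Average depth h = V/A = 2.504e-10 / 5.203e-04 = 4.812e-07 m.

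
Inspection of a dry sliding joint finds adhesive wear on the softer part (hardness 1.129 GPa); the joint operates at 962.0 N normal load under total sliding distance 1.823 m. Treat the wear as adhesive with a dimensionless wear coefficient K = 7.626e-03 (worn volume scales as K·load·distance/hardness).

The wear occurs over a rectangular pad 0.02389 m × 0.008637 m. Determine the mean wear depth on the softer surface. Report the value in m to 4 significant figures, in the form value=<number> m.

Intermediate values are displayed rounded — each operation carries full precision, and rounded once at the end: four significant figures.
Convert: Hardness H = 1.129 GPa = 1.129e+09 Pa.
Convert: Contact area A = 0.02389 m × 0.008637 m = 2.063e-04 m².
Expressed in SI base units: W = 962.0 N, H = 1.129e+09 Pa, K = 7.626e-03.
Apply Archard: V = K·W·L/H = 7.626e-03 · 962.0 · 1.823 / 1.129e+09 = 1.185e-08 m³.
Wear depth h = V/A = 1.185e-08 / 2.063e-04 = 5.741e-05 m.

value=5.741e-05 m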